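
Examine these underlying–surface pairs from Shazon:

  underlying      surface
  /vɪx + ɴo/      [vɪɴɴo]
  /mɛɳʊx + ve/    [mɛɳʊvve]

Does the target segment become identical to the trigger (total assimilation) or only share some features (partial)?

Comparing underlying and surface forms, /x/ → [ɴ] is the alternation; the neighbouring /ɴ/ is constant.
The output [ɴ] is identical to the trigger /ɴ/ — every feature (place, manner, voicing) has been copied — so this is total assimilation.
The other form behaves the same way: /x/ → [v] before /v/ — in each case the output is a copy of the following consonant.

total assimilation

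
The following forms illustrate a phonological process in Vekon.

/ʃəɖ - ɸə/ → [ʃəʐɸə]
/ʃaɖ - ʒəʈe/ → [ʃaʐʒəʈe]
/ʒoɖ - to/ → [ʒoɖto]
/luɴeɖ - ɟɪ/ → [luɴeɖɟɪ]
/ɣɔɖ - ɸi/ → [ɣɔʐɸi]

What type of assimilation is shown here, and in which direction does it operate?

regressive manner assimilation

The segment that alternates is /ɖ/, which surfaces as [ʐ] when adjacent to /ɸ/.
The change stop → fricative matches the manner of the following /ɸ/, identifying this as manner assimilation.
Place and voice are unchanged, so the assimilation is partial, not total.
The other alternating form patterns the same way: /ɖ/ → [ʐ] before /ʒ/ (stop → fricative, matching a fricative) — only manner changes, and always toward the following segment.
Nothing changes in [ʒoɖto], [luɴeɖɟɪ]: there the adjacent consonants already agree in manner (/ɖ/ and /t/ are both stops; /ɖ/ and /ɟ/ are both stops), so these forms are consistent with the same rule.
The trigger is the following segment, so the direction is regressive (anticipatory).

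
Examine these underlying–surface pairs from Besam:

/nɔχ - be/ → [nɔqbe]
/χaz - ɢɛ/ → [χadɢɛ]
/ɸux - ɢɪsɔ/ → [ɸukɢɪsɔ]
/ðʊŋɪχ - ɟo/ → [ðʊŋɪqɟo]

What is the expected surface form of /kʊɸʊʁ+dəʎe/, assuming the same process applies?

The data show regressive manner assimilation: /χ/ → [q] before /b/; /z/ → [d] before /ɢ/; /x/ → [k] before /ɢ/; /χ/ → [q] before /ɟ/. In each pair only manner changes, matching the following consonant, while place and voice stay constant.
/ʁ/ is a voiced uvular fricative. The following trigger /d/ is a stop, so /ʁ/ must become a stop as well.
The voiced uvular stop is [ɢ], so /ʁ/ → [ɢ].

[kʊɸʊɢdəʎe]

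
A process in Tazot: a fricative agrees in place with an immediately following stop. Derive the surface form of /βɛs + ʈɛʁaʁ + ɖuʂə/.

[βɛʂʈɛʁaʐɖuʂə]

/s/ is a voiceless alveolar fricative. The following trigger /ʈ/ is retroflex, so /s/ must become retroflex as well.
A voiceless retroflex fricative is [ʂ], so the surface segment is [ʂ].
The same rule applies at the second boundary: /ʁ/ → [ʐ] next to /ɖ/.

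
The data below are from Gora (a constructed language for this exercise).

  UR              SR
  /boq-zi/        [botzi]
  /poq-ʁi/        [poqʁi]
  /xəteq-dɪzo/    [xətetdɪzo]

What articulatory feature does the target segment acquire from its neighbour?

place

The segment that alternates is /q/, which surfaces as [t] when adjacent to /z/.
/q/ is uvular while /z/ is alveolar; the output [t] is alveolar, matching the trigger — so the feature that spreads is place.
The other alternating form patterns the same way: /q/ → [t] before /d/ (uvular → alveolar, matching alveolar) — only place changes, and always toward the following segment.
No alternation appears in [poqʁi]: there the adjacent consonants already agree in place (/q/ and /ʁ/ are both uvular), so this form is consistent with the same rule.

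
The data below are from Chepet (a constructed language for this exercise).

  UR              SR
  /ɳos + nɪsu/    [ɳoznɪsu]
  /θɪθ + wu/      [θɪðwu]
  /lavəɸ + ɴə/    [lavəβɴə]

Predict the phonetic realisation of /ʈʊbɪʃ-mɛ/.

The data show regressive voicing assimilation: /s/ → [z] before /n/; /θ/ → [ð] before /w/; /ɸ/ → [β] before /ɴ/. In each pair only voicing changes, matching the following consonant, while place and manner stay constant.
The rule targets /ʃ/ (voiceless postalveolar fricative), which sits before the trigger /m/ (voiced).
A voiced postalveolar fricative is [ʒ], so the surface segment is [ʒ].

[ʈʊbɪʒmɛ]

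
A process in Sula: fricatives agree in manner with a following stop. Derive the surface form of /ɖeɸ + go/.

[ɖepgo]

The rule targets /ɸ/ (voiceless bilabial fricative), which sits before the trigger /g/ (stop).
A voiceless bilabial stop is [p], so the surface segment is [p].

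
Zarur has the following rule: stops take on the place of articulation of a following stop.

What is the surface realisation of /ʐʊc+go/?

[ʐʊkgo]

/c/ is a voiceless palatal stop. The following trigger /g/ is velar, so /c/ must become velar as well.
A voiceless velar stop is [k], so the surface segment is [k].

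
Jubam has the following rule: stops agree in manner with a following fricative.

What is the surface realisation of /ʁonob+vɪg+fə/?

The rule targets /b/ (voiced bilabial stop), which sits before the trigger /v/ (fricative).
Changing only its manner to fricative gives [β] — the voiced bilabial fricative.
At the second juncture, /g/ likewise becomes [ɣ] adjacent to /f/.

[ʁonoβvɪɣfə]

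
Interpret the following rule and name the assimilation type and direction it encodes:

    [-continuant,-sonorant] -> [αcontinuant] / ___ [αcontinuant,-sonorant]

regressive manner assimilation

The shared variable α links the value of [continuant] on the target to that of the neighbouring obstruent. [continuant] distinguishes stops from fricatives — a manner-of-articulation feature — so this is manner assimilation.
Since the environment is written after the underscore, the trigger follows the target; the direction is regressive.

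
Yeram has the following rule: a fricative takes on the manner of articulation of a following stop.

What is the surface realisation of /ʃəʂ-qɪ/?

[ʃəʈqɪ]

/ʂ/ is a voiceless retroflex fricative. The following trigger /q/ is a stop, so /ʂ/ must become a stop as well.
A voiceless retroflex stop is [ʈ], so the surface segment is [ʈ].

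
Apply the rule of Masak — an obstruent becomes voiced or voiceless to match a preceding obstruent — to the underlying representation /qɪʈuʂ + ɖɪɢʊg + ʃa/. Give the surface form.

[qɪʈuʂʈɪɢʊgʒa]

/ɖ/ is a voiced retroflex stop. The preceding trigger /ʂ/ is voiceless, so /ɖ/ must become voiceless as well.
The voiceless retroflex stop is [ʈ], so /ɖ/ → [ʈ].
The same rule applies at the second boundary: /ʃ/ → [ʒ] next to /g/.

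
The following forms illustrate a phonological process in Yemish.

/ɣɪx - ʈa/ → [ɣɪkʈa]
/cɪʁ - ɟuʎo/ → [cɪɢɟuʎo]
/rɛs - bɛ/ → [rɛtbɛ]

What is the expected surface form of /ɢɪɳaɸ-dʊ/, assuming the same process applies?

The data show regressive manner assimilation: /x/ → [k] before /ʈ/; /ʁ/ → [ɢ] before /ɟ/; /s/ → [t] before /b/. In each pair only manner changes, matching the following consonant, while place and voice stay constant.
/ɸ/ is a voiceless bilabial fricative. The following trigger /d/ is a stop, so /ɸ/ must become a stop as well.
The voiceless bilabial stop is [p], so /ɸ/ → [p].

[ɢɪɳapdʊ]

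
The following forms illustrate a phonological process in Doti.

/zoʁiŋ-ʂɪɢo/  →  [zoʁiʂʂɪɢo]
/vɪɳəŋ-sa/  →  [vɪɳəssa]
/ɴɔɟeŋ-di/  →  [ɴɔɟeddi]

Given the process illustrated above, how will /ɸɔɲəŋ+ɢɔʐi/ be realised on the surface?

[ɸɔɲəɢɢɔʐi]

The data show regressive total assimilation (/ŋ/ → [ʂ] before /ʂ/; /ŋ/ → [s] before /s/; /ŋ/ → [d] before /d/): in every case the target segment becomes identical to its following neighbour, copying more than a single feature.
/ŋ/ is the segment targeted by the rule; it sits immediately before /ɢ/, so it assimilates completely and surfaces as [ɢ].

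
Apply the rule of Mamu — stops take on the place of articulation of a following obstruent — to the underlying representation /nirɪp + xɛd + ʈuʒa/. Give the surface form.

[nirɪkxɛɖʈuʒa]

/p/ is a voiceless bilabial stop. The following trigger /x/ is velar, so /p/ must become velar as well.
A voiceless velar stop is [k], so the surface segment is [k].
The same rule applies at the second boundary: /d/ → [ɖ] next to /ʈ/.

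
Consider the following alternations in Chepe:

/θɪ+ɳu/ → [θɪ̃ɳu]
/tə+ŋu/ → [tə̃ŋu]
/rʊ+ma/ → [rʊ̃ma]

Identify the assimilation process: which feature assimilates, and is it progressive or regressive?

The vowel /ɪ/ surfaces as nasalised [ɪ̃] next to the following nasal /ɳ/ — it has acquired the [+nasal] feature of its neighbour.
Likewise in the remaining data: /ə/ → [ə̃] before /ŋ/; /ʊ/ → [ʊ̃] before /m/ — each time a vowel is nasalised next to a following nasal.
Because the conditioning nasal is to the right of the vowel that changes, the process is regressive (anticipatory).

regressive nasality assimilation (vowel nasalisation)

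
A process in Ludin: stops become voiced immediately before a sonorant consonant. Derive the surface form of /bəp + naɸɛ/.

[bəbnaɸɛ]

/p/ is a voiceless bilabial stop. The following trigger /n/ is voiced, so /p/ must become voiced as well.
Changing only its voicing to voiced gives [b] — the voiced bilabial stop.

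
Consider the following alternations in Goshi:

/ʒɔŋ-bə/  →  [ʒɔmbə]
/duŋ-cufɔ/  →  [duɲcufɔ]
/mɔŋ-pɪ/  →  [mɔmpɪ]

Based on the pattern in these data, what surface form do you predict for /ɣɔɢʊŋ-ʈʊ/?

[ɣɔɢʊɳʈʊ]

The data show regressive place assimilation: /ŋ/ → [m] before /b/; /ŋ/ → [ɲ] before /c/; /ŋ/ → [m] before /p/. In each pair only place changes, matching the following consonant, while manner and voice stay constant.
The rule targets /ŋ/ (voiced velar nasal), which sits before the trigger /ʈ/ (retroflex).
Changing only its place to retroflex gives [ɳ] — the voiced retroflex nasal.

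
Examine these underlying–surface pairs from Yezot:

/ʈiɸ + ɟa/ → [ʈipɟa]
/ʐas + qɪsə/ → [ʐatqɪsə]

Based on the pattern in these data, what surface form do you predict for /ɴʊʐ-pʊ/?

[ɴʊɖpʊ]

The data show regressive manner assimilation: /ɸ/ → [p] before /ɟ/; /s/ → [t] before /q/. In each pair only manner changes, matching the following consonant, while place and voice stay constant.
The rule targets /ʐ/ (voiced retroflex fricative), which sits before the trigger /p/ (stop).
Changing only its manner to stop gives [ɖ] — the voiced retroflex stop.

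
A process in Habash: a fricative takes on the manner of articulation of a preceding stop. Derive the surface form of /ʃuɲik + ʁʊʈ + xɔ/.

[ʃuɲikɢʊʈkɔ]

/ʁ/ is a voiced uvular fricative. The preceding trigger /k/ is a stop, so /ʁ/ must become a stop as well.
The voiced uvular stop is [ɢ], so /ʁ/ → [ɢ].
At the second juncture, /x/ likewise becomes [k] adjacent to /ʈ/.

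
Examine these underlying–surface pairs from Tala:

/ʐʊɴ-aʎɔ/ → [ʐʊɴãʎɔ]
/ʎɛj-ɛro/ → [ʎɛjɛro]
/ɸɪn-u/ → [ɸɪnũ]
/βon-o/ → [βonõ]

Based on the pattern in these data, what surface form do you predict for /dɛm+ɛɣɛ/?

[dɛmɛ̃ɣɛ]

The data show progressive nasality assimilation (vowel nasalisation): /a/ → [ã] after /ɴ/; /u/ → [ũ] after /n/; /o/ → [õ] after /n/ — a vowel is nasalised by an immediately preceding nasal consonant.
No change occurs in [ʎɛjɛro] because the vowel at the boundary is adjacent to an oral consonant, not a nasal (/ɛ/ next to /j/).
/ɛ/ sits next to the nasal /m/ and is therefore nasalised to [ɛ̃].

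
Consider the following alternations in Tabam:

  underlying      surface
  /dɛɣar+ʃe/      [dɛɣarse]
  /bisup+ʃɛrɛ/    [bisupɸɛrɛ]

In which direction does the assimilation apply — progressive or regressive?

progressive

The segment that alternates is /ʃ/, which surfaces as [s] when adjacent to /r/.
/ʃ/ is postalveolar while /r/ is alveolar; the output [s] is alveolar, matching the trigger — so the feature that spreads is place.
The other alternating form patterns the same way: /ʃ/ → [ɸ] after /p/ (postalveolar → bilabial, matching bilabial) — only place changes, and always toward the preceding segment.
Since the segment that changes follows the conditioning segment, the assimilation is progressive.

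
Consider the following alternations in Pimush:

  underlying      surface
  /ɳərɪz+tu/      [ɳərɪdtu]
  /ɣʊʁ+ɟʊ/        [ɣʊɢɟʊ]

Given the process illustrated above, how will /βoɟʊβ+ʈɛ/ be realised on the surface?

The data show regressive manner assimilation: /z/ → [d] before /t/; /ʁ/ → [ɢ] before /ɟ/. In each pair only manner changes, matching the following consonant, while place and voice stay constant.
The rule targets /β/ (voiced bilabial fricative), which sits before the trigger /ʈ/ (stop).
A voiced bilabial stop is [b], so the surface segment is [b].

[βoɟʊbʈɛ]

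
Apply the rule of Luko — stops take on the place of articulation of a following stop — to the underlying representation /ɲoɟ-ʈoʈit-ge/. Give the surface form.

[ɲoɖʈoʈikge]

The rule targets /ɟ/ (voiced palatal stop), which sits before the trigger /ʈ/ (retroflex).
The voiced retroflex stop is [ɖ], so /ɟ/ → [ɖ].
The same rule applies at the second boundary: /t/ → [k] next to /g/.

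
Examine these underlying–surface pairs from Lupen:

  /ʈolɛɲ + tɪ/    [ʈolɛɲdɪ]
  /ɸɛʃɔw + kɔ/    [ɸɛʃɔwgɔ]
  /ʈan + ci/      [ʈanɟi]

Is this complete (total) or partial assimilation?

partial assimilation

Underlying /t/ is realised as [d] next to /ɲ/; /ɲ/ itself does not change.
/t/ is voiceless while /ɲ/ is voiced; the output [d] is voiced, matching the trigger — so the feature that spreads is voicing.
Place and manner are unchanged, so the assimilation is partial, not total.
Checking the remaining alternations: /k/ → [g] after /w/ (voiceless → voiced, matching voiced); /c/ → [ɟ] after /n/ (voiceless → voiced, matching voiced) — only voicing changes, and always toward the preceding segment.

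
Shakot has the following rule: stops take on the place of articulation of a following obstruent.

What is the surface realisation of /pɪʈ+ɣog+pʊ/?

[pɪkɣobpʊ]

/ʈ/ is a voiceless retroflex stop. The following trigger /ɣ/ is velar, so /ʈ/ must become velar as well.
A voiceless velar stop is [k], so the surface segment is [k].
The same rule applies at the second boundary: /g/ → [b] next to /p/.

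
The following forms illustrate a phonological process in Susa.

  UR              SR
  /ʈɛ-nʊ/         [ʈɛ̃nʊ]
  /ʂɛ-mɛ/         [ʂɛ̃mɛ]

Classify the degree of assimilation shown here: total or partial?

The vowel /ɛ/ surfaces as nasalised [ɛ̃] next to the following nasal /n/ — it has acquired the [+nasal] feature of its neighbour.
The other form shows the same pattern: /ɛ/ → [ɛ̃] before /m/ — each time a vowel is nasalised next to a following nasal.

partial assimilation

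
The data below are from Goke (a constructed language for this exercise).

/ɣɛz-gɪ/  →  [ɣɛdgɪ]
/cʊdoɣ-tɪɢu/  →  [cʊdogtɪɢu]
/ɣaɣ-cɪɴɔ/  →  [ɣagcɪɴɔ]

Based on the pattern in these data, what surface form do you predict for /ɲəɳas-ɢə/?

The data show regressive manner assimilation: /z/ → [d] before /g/; /ɣ/ → [g] before /t/; /ɣ/ → [g] before /c/. In each pair only manner changes, matching the following consonant, while place and voice stay constant.
The rule targets /s/ (voiceless alveolar fricative), which sits before the trigger /ɢ/ (stop).
The voiceless alveolar stop is [t], so /s/ → [t].

[ɲəɳatɢə]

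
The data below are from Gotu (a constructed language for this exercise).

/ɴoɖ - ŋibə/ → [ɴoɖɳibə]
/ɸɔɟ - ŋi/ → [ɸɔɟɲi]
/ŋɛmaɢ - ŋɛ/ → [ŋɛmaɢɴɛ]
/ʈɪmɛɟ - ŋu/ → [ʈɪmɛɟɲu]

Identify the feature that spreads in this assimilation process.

Comparing underlying and surface forms, /ŋ/ → [ɳ] is the alternation; the neighbouring /ɖ/ is constant.
The change velar → retroflex matches the place of the preceding /ɖ/, identifying this as place assimilation.
The same holds elsewhere in the data: /ŋ/ → [ɲ] after /ɟ/ (velar → palatal, matching palatal); /ŋ/ → [ɴ] after /ɢ/ (velar → uvular, matching uvular) — only place changes, and always toward the preceding segment.

place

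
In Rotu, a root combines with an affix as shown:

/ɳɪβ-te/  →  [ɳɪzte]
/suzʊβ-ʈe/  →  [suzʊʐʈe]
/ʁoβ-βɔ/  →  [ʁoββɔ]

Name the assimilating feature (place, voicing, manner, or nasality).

place

The segment that alternates is /β/, which surfaces as [z] when adjacent to /t/.
The change bilabial → alveolar matches the place of the following /t/, identifying this as place assimilation.
The other alternating form patterns the same way: /β/ → [ʐ] before /ʈ/ (bilabial → retroflex, matching retroflex) — only place changes, and always toward the following segment.
Nothing changes in [ʁoββɔ]: there the adjacent consonants already agree in place (/β/ and /β/ are both bilabial), so this form is consistent with the same rule.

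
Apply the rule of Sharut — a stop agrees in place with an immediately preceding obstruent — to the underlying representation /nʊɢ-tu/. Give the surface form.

[nʊɢqu]

The rule targets /t/ (voiceless alveolar stop), which sits after the trigger /ɢ/ (uvular).
A voiceless uvular stop is [q], so the surface segment is [q].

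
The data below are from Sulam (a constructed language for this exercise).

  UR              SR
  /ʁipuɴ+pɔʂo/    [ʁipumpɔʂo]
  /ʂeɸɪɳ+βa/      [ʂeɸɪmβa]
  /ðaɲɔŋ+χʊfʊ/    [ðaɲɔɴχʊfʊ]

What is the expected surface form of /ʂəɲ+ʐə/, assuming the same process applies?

The data show regressive place assimilation: /ɴ/ → [m] before /p/; /ɳ/ → [m] before /β/; /ŋ/ → [ɴ] before /χ/. In each pair only place changes, matching the following consonant, while manner and voice stay constant.
/ɲ/ is a voiced palatal nasal. The following trigger /ʐ/ is retroflex, so /ɲ/ must become retroflex as well.
A voiced retroflex nasal is [ɳ], so the surface segment is [ɳ].

[ʂəɳʐə]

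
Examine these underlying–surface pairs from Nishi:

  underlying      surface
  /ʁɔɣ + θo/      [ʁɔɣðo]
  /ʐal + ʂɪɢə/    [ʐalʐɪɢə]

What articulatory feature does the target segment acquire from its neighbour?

The segment that alternates is /θ/, which surfaces as [ð] when adjacent to /ɣ/.
/θ/ is voiceless while /ɣ/ is voiced; the output [ð] is voiced, matching the trigger — so the feature that spreads is voicing.
The other alternating form patterns the same way: /ʂ/ → [ʐ] after /l/ (voiceless → voiced, matching voiced) — only voicing changes, and always toward the preceding segment.

voicing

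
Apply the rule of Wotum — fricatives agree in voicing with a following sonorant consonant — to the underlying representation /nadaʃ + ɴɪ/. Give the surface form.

/ʃ/ is a voiceless postalveolar fricative. The following trigger /ɴ/ is voiced, so /ʃ/ must become voiced as well.
A voiced postalveolar fricative is [ʒ], so the surface segment is [ʒ].

[nadaʒɴɪ]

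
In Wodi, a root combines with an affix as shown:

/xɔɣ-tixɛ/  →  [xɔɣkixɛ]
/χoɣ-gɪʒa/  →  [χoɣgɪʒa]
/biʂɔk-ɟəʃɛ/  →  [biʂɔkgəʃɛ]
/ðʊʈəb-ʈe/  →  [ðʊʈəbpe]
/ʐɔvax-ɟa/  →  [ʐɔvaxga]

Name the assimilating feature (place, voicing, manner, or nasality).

place

The segment that alternates is /t/, which surfaces as [k] when adjacent to /ɣ/.
The change alveolar → velar matches the place of the preceding /ɣ/, identifying this as place assimilation.
The other alternating forms pattern the same way: /ɟ/ → [g] after /k/ (palatal → velar, matching velar); /ʈ/ → [p] after /b/ (retroflex → bilabial, matching bilabial); /ɟ/ → [g] after /x/ (palatal → velar, matching velar) — only place changes, and always toward the preceding segment.
No alternation appears in [χoɣgɪʒa]: there the adjacent consonants already agree in place (/g/ and /ɣ/ are both velar), so this form is consistent with the same rule.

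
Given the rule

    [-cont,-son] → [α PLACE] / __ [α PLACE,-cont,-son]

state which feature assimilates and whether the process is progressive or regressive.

The rule copies the place features (abbreviated [PLACE]) from the environment onto the target, so the assimilating feature is place.
Since the environment is written after the underscore, the trigger follows the target; the direction is regressive.

regressive place assimilation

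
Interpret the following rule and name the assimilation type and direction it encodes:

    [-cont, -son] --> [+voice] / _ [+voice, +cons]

regressive voicing assimilation

The structural change is [+voice], and the conditioning segment [+voice, +cons] (a voiced consonant) is itself voiced, so the target comes to share the voicing of its neighbour — voicing assimilation.
Since the environment is written after the underscore, the trigger follows the target; the direction is regressive.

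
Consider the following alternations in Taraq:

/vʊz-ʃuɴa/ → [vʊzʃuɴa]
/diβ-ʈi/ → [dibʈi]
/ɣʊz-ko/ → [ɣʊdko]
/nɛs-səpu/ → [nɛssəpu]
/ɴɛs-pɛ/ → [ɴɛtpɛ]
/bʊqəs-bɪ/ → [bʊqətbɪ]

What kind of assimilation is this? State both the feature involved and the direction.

regressive manner assimilation

Underlying /β/ is realised as [b] next to /ʈ/; /ʈ/ itself does not change.
/β/ is a fricative while /ʈ/ is a stop; the output [b] is a stop, matching the trigger — so the feature that spreads is manner.
Place and voice are unchanged, so the assimilation is partial, not total.
The other alternating forms pattern the same way: /z/ → [d] before /k/ (fricative → stop, matching a stop); /s/ → [t] before /p/ (fricative → stop, matching a stop); /s/ → [t] before /b/ (fricative → stop, matching a stop) — only manner changes, and always toward the following segment.
No alternation appears in [vʊzʃuɴa], [nɛssəpu]: there the adjacent consonants already agree in manner (/z/ and /ʃ/ are both fricatives; /s/ and /s/ are both fricatives), so these forms are consistent with the same rule.
Since the segment that changes precedes the conditioning segment, the assimilation is regressive.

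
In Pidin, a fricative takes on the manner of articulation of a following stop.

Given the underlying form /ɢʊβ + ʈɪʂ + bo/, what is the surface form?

[ɢʊbʈɪʈbo]

The rule targets /β/ (voiced bilabial fricative), which sits before the trigger /ʈ/ (stop).
The voiced bilabial stop is [b], so /β/ → [b].
At the second juncture, /ʂ/ likewise becomes [ʈ] adjacent to /b/.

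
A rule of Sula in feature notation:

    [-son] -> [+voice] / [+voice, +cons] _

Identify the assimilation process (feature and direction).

The structural change is [+voice], and the conditioning segment [+voice, +cons] (a voiced consonant) is itself voiced, so the target comes to share the voicing of its neighbour — voicing assimilation.
The conditioning segment sits to the left of the focus bar, meaning the trigger precedes the segment that changes — progressive assimilation.

progressive voicing assimilation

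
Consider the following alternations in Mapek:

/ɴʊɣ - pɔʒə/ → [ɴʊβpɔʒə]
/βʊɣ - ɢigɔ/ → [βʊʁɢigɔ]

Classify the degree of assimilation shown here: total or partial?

partial assimilation

The segment that alternates is /ɣ/, which surfaces as [β] when adjacent to /p/.
/ɣ/ is velar while /p/ is bilabial; the output [β] is bilabial, matching the trigger — so the feature that spreads is place.
Manner and voice are unchanged, so the assimilation is partial, not total.
Checking the remaining alternation: /ɣ/ → [ʁ] before /ɢ/ (velar → uvular, matching uvular) — only place changes, and always toward the following segment.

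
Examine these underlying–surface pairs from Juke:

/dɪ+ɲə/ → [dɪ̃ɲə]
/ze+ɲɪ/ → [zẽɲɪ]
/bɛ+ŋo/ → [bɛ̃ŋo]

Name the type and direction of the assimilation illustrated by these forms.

regressive nasality assimilation (vowel nasalisation)

The vowel /ɪ/ surfaces as nasalised [ɪ̃] next to the following nasal /ɲ/ — it has acquired the [+nasal] feature of its neighbour.
The other forms show the same pattern: /e/ → [ẽ] before /ɲ/; /ɛ/ → [ɛ̃] before /ŋ/ — each time a vowel is nasalised next to a following nasal.
Because the conditioning nasal is to the right of the vowel that changes, the process is regressive (anticipatory).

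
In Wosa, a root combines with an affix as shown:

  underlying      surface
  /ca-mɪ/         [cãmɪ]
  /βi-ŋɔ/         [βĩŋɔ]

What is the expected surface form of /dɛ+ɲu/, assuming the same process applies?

[dɛ̃ɲu]

The data show regressive nasality assimilation (vowel nasalisation): /a/ → [ã] before /m/; /i/ → [ĩ] before /ŋ/ — a vowel is nasalised by an immediately following nasal consonant.
The vowel /ɛ/ is adjacent to the following nasal /ɲ/, so it acquires [+nasal] and surfaces as [ɛ̃].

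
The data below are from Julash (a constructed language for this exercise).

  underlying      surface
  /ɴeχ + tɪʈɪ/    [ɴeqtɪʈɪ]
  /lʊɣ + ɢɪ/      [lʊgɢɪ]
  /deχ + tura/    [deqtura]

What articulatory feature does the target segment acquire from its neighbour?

manner

Underlying /χ/ is realised as [q] next to /t/; /t/ itself does not change.
/χ/ is a fricative while /t/ is a stop; the output [q] is a stop, matching the trigger — so the feature that spreads is manner.
The same holds elsewhere in the data: /ɣ/ → [g] before /ɢ/ (fricative → stop, matching a stop) — only manner changes, and always toward the following segment.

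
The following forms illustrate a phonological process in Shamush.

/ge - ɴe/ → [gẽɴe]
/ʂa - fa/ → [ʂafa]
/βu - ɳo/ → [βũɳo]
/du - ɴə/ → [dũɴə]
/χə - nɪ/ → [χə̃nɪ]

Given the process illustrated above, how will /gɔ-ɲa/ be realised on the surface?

The data show regressive nasality assimilation (vowel nasalisation): /e/ → [ẽ] before /ɴ/; /u/ → [ũ] before /ɳ/; /u/ → [ũ] before /ɴ/; /ə/ → [ə̃] before /n/ — a vowel is nasalised by an immediately following nasal consonant.
No change occurs in [ʂafa] because the vowel at the boundary is adjacent to an oral consonant, not a nasal (/a/ next to /f/).
The vowel /ɔ/ is adjacent to the following nasal /ɲ/, so it acquires [+nasal] and surfaces as [ɔ̃].

[gɔ̃ɲa]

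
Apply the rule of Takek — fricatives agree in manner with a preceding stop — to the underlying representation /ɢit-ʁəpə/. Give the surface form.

/ʁ/ is a voiced uvular fricative. The preceding trigger /t/ is a stop, so /ʁ/ must become a stop as well.
The voiced uvular stop is [ɢ], so /ʁ/ → [ɢ].

[ɢitɢəpə]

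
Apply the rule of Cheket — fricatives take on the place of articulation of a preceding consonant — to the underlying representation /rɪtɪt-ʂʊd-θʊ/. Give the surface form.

[rɪtɪtsʊdsʊ]

/ʂ/ is a voiceless retroflex fricative. The preceding trigger /t/ is alveolar, so /ʂ/ must become alveolar as well.
A voiceless alveolar fricative is [s], so the surface segment is [s].
The same rule applies at the second boundary: /θ/ → [s] next to /d/.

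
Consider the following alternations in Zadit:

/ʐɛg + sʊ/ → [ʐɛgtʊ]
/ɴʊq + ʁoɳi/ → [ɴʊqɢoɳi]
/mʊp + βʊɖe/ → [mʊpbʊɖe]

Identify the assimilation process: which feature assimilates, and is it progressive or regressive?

progressive manner assimilation

The segment that alternates is /s/, which surfaces as [t] when adjacent to /g/.
/s/ is a fricative while /g/ is a stop; the output [t] is a stop, matching the trigger — so the feature that spreads is manner.
Place and voice are unchanged, so the assimilation is partial, not total.
The same holds elsewhere in the data: /ʁ/ → [ɢ] after /q/ (fricative → stop, matching a stop); /β/ → [b] after /p/ (fricative → stop, matching a stop) — only manner changes, and always toward the preceding segment.
Since the segment that changes follows the conditioning segment, the assimilation is progressive.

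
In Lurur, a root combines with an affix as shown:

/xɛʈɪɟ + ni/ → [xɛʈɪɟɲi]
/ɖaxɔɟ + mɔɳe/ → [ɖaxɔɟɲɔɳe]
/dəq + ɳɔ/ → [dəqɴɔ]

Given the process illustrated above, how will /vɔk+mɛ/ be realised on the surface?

[vɔkŋɛ]

The data show progressive place assimilation: /n/ → [ɲ] after /ɟ/; /m/ → [ɲ] after /ɟ/; /ɳ/ → [ɴ] after /q/. In each pair only place changes, matching the preceding consonant, while manner and voice stay constant.
/m/ is a voiced bilabial nasal. The preceding trigger /k/ is velar, so /m/ must become velar as well.
Changing only its place to velar gives [ŋ] — the voiced velar nasal.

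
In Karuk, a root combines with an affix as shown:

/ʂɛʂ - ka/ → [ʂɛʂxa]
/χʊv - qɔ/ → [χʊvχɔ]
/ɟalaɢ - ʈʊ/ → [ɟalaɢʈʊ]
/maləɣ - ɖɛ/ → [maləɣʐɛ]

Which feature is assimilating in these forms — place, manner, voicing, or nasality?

The segment that alternates is /k/, which surfaces as [x] when adjacent to /ʂ/.
The change stop → fricative matches the manner of the preceding /ʂ/, identifying this as manner assimilation.
The same holds elsewhere in the data: /q/ → [χ] after /v/ (stop → fricative, matching a fricative); /ɖ/ → [ʐ] after /ɣ/ (stop → fricative, matching a fricative) — only manner changes, and always toward the preceding segment.
Nothing changes in [ɟalaɢʈʊ]: there the adjacent consonants already agree in manner (/ʈ/ and /ɢ/ are both stops), so this form is consistent with the same rule.

manner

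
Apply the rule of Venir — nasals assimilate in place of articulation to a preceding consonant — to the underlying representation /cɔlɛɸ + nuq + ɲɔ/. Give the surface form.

/n/ is a voiced alveolar nasal. The preceding trigger /ɸ/ is bilabial, so /n/ must become bilabial as well.
The voiced bilabial nasal is [m], so /n/ → [m].
At the second juncture, /ɲ/ likewise becomes [ɴ] adjacent to /q/.

[cɔlɛɸmuqɴɔ]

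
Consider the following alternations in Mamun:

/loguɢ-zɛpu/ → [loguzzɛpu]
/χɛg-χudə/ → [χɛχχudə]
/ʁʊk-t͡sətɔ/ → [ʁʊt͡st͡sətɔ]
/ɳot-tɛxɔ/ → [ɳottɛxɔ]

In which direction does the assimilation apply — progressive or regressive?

Underlying /ɢ/ is realised as [z] next to /z/; /z/ itself does not change.
The output [z] is identical to the trigger /z/ — every feature (place, manner, voicing) has been copied — so this is total assimilation.
The other forms behave the same way: /g/ → [χ] before /χ/; /k/ → [t͡s] before /t͡s/ — in each case the output is a copy of the following consonant.
In [ɳottɛxɔ] the two consonants at the boundary are already identical (/t/ + /t/), so the rule applies vacuously and nothing changes.
Since the segment that changes precedes the conditioning segment, the assimilation is regressive.

regressive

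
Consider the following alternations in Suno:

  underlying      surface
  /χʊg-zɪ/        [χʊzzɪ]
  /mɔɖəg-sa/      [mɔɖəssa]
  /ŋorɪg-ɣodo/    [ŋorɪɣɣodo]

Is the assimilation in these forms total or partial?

total assimilation

Comparing underlying and surface forms, /g/ → [z] is the alternation; the neighbouring /z/ is constant.
The output [z] is identical to the trigger /z/ — every feature (place, manner, voicing) has been copied — so this is total assimilation.
The remaining alternations confirm this: /g/ → [s] before /s/; /g/ → [ɣ] before /ɣ/ — in each case the output is a copy of the following consonant.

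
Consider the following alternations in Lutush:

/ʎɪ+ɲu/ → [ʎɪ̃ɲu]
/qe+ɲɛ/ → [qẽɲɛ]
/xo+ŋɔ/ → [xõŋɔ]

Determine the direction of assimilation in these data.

The vowel /ɪ/ surfaces as nasalised [ɪ̃] next to the following nasal /ɲ/ — it has acquired the [+nasal] feature of its neighbour.
The other forms show the same pattern: /e/ → [ẽ] before /ɲ/; /o/ → [õ] before /ŋ/ — each time a vowel is nasalised next to a following nasal.
Because the conditioning nasal is to the right of the vowel that changes, the process is regressive (anticipatory).

regressive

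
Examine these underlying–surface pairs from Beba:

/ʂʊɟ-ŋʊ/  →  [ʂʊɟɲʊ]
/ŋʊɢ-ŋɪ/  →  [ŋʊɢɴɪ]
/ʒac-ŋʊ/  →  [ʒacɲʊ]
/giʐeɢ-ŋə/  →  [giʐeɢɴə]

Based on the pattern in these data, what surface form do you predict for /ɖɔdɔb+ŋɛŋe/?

The data show progressive place assimilation: /ŋ/ → [ɲ] after /ɟ/; /ŋ/ → [ɴ] after /ɢ/; /ŋ/ → [ɲ] after /c/. In each pair only place changes, matching the preceding consonant, while manner and voice stay constant.
The rule targets /ŋ/ (voiced velar nasal), which sits after the trigger /b/ (bilabial).
The voiced bilabial nasal is [m], so /ŋ/ → [m].

[ɖɔdɔbmɛŋe]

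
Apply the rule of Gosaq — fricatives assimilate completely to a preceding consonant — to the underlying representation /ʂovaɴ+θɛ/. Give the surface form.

/θ/ is the segment targeted by the rule; it sits immediately after /ɴ/, so it assimilates completely and surfaces as [ɴ].

[ʂovaɴɴɛ]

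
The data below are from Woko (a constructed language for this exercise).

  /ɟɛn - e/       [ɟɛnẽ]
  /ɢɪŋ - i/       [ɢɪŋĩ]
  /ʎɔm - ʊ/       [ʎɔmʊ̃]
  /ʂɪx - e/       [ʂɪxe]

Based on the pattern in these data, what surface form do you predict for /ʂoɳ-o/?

The data show progressive nasality assimilation (vowel nasalisation): /e/ → [ẽ] after /n/; /i/ → [ĩ] after /ŋ/; /ʊ/ → [ʊ̃] after /m/ — a vowel is nasalised by an immediately preceding nasal consonant.
No change occurs in [ʂɪxe] because the vowel at the boundary is adjacent to an oral consonant, not a nasal (/e/ next to /x/).
The vowel /o/ is adjacent to the preceding nasal /ɳ/, so it acquires [+nasal] and surfaces as [õ].

[ʂoɳõ]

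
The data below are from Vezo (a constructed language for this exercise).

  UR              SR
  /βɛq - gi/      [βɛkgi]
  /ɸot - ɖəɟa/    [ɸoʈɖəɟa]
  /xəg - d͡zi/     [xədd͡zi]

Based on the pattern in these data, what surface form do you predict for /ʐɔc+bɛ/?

[ʐɔpbɛ]

The data show regressive place assimilation: /q/ → [k] before /g/; /t/ → [ʈ] before /ɖ/; /g/ → [d] before /d͡z/. In each pair only place changes, matching the following consonant, while manner and voice stay constant.
The rule targets /c/ (voiceless palatal stop), which sits before the trigger /b/ (bilabial).
A voiceless bilabial stop is [p], so the surface segment is [p].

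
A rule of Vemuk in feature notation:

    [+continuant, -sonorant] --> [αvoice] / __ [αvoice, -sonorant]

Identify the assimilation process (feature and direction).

regressive voicing assimilation

The rule copies [voice] from the environment onto the target, so the assimilating feature is voicing.
Since the environment is written after the underscore, the trigger follows the target; the direction is regressive.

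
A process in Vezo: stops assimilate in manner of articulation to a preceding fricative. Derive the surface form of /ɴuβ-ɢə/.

[ɴuβʁə]

/ɢ/ is a voiced uvular stop. The preceding trigger /β/ is a fricative, so /ɢ/ must become a fricative as well.
The voiced uvular fricative is [ʁ], so /ɢ/ → [ʁ].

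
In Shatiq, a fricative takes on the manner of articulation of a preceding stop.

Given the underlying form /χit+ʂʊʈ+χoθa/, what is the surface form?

[χitʈʊʈqoθa]

The rule targets /ʂ/ (voiceless retroflex fricative), which sits after the trigger /t/ (stop).
Changing only its manner to stop gives [ʈ] — the voiceless retroflex stop.
The same rule applies at the second boundary: /χ/ → [q] next to /ʈ/.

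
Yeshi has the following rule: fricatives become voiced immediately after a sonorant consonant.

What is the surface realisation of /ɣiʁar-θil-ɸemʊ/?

[ɣiʁarðilβemʊ]

/θ/ is a voiceless dental fricative. The preceding trigger /r/ is voiced, so /θ/ must become voiced as well.
Changing only its voicing to voiced gives [ð] — the voiced dental fricative.
At the second juncture, /ɸ/ likewise becomes [β] adjacent to /l/.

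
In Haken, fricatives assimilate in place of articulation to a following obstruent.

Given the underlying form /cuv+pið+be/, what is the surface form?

/v/ is a voiced labiodental fricative. The following trigger /p/ is bilabial, so /v/ must become bilabial as well.
Changing only its place to bilabial gives [β] — the voiced bilabial fricative.
The same rule applies at the second boundary: /ð/ → [β] next to /b/.

[cuβpiβbe]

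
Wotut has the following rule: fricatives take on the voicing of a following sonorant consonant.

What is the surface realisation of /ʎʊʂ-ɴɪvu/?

The rule targets /ʂ/ (voiceless retroflex fricative), which sits before the trigger /ɴ/ (voiced).
Changing only its voicing to voiced gives [ʐ] — the voiced retroflex fricative.

[ʎʊʐɴɪvu]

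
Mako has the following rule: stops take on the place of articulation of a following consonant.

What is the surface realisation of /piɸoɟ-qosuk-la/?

/ɟ/ is a voiced palatal stop. The following trigger /q/ is uvular, so /ɟ/ must become uvular as well.
A voiced uvular stop is [ɢ], so the surface segment is [ɢ].
The same rule applies at the second boundary: /k/ → [t] next to /l/.

[piɸoɢqosutla]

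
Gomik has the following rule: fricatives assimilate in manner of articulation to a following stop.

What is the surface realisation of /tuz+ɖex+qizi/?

/z/ is a voiced alveolar fricative. The following trigger /ɖ/ is a stop, so /z/ must become a stop as well.
Changing only its manner to stop gives [d] — the voiced alveolar stop.
The same rule applies at the second boundary: /x/ → [k] next to /q/.

[tudɖekqizi]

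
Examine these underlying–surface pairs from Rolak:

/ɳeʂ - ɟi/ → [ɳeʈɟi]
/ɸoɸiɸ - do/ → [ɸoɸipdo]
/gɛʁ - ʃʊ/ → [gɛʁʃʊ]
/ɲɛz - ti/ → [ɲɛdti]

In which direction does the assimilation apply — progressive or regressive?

The segment that alternates is /ʂ/, which surfaces as [ʈ] when adjacent to /ɟ/.
/ʂ/ is a fricative while /ɟ/ is a stop; the output [ʈ] is a stop, matching the trigger — so the feature that spreads is manner.
The other alternating forms pattern the same way: /ɸ/ → [p] before /d/ (fricative → stop, matching a stop); /z/ → [d] before /t/ (fricative → stop, matching a stop) — only manner changes, and always toward the following segment.
Nothing changes in [gɛʁʃʊ]: there the adjacent consonants already agree in manner (/ʁ/ and /ʃ/ are both fricatives), so this form is consistent with the same rule.
Since the segment that changes precedes the conditioning segment, the assimilation is regressive.

regressive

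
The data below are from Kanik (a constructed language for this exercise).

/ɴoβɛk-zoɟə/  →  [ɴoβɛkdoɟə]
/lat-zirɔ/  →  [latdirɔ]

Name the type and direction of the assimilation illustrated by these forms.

progressive manner assimilation

The segment that alternates is /z/, which surfaces as [d] when adjacent to /k/.
/z/ is a fricative while /k/ is a stop; the output [d] is a stop, matching the trigger — so the feature that spreads is manner.
Place and voice are unchanged, so the assimilation is partial, not total.
Checking the remaining alternation: /z/ → [d] after /t/ (fricative → stop, matching a stop) — only manner changes, and always toward the preceding segment.
Since the segment that changes follows the conditioning segment, the assimilation is progressive.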